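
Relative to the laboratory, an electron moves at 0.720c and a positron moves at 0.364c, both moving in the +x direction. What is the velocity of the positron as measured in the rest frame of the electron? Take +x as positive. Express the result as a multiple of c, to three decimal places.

β_A = 0.720, β_B = 0.364.
Transform to A's frame with the inverse velocity-addition law: u' = (u − v)/(1 − uv/c²), taking u = β_B and v = β_A.
u' = (0.364 − 0.720) / (1 − (0.720)(0.364)) = -0.3560/0.7379 = -0.4824.

-0.482c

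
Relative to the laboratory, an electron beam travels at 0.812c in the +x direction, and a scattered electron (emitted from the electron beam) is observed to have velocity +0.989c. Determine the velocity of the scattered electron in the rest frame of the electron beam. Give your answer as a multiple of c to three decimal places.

+0.899c

Invert the composition law: u' = (u − v)/(1 − uv/c²).
u' = (0.989 − 0.812) / (1 − (0.989)(0.812)) = 0.1770/0.1969 = 0.8988.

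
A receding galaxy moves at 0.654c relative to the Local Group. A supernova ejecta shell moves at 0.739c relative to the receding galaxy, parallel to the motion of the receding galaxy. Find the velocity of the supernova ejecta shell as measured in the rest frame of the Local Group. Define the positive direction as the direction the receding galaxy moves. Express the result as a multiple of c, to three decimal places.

0.939c

With v = 0.654 and u' = 0.739 (in units of c),
u = (u' + v)/(1 + u'v/c²):
u = (0.739 + 0.654) / (1 + 0.739·0.654) = 1.3930/1.4833 = 0.9391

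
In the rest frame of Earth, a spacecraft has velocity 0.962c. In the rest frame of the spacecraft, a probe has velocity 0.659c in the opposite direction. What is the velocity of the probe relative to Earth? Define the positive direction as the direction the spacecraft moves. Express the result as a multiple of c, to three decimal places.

With v = 0.962 and u' = -0.659 (in units of c),
u = (u' + v)/(1 + u'v/c²):
u = (-0.659 + 0.962) / (1 + (-0.659)·0.962) = 0.3030/0.3660 = 0.8278
(Galilean addition would give +0.303c.)

+0.828c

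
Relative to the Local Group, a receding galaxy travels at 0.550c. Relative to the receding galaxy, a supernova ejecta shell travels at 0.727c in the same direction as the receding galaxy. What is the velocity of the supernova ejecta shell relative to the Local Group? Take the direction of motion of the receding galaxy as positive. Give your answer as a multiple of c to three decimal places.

0.912c

With v = 0.550 and u' = 0.727 (in units of c),
u = (u' + v)/(1 + u'v/c²):
u = (0.727 + 0.550) / (1 + 0.727·0.550) = 1.2770/1.3999 = 0.9122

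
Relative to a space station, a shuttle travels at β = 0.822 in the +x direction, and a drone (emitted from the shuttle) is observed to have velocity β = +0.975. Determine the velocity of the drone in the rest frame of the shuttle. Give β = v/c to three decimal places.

Invert the composition law: u' = (u − v)/(1 − uv/c²).
u' = (0.975 − 0.822) / (1 − (0.975)(0.822)) = 0.1530/0.1986 = 0.7706.

β = +0.771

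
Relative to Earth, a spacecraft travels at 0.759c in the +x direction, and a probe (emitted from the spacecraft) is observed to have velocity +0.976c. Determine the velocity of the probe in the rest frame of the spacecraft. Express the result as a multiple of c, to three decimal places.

+0.837c

Invert the composition law: u' = (u − v)/(1 − uv/c²).
u' = (0.976 − 0.759) / (1 − (0.976)(0.759)) = 0.2170/0.2592 = 0.8371.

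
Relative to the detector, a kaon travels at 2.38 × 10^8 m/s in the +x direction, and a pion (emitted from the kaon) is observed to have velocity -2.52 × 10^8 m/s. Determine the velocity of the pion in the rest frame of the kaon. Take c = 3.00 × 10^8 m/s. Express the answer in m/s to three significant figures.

v = 0.793c, u = -0.840c.
Invert the composition law: u' = (u − v)/(1 − uv/c²).
u' = (-0.840 − 0.793) / (1 − (-0.840)(0.793)) = -1.6333/1.6664 = -0.9802.
u' = -0.9802 × 3.00 × 10^8 m/s.

-2.94 × 10^8 m/s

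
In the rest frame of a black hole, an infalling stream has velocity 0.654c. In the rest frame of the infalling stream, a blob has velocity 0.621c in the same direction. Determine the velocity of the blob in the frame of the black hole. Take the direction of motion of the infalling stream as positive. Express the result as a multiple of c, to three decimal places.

With v = 0.654 and u' = 0.621 (in units of c),
u = (u' + v)/(1 + u'v/c²):
u = (0.621 + 0.654) / (1 + 0.621·0.654) = 1.2750/1.4061 = 0.9067
(Galilean addition would give +1.275c, exceeding c.)

0.907c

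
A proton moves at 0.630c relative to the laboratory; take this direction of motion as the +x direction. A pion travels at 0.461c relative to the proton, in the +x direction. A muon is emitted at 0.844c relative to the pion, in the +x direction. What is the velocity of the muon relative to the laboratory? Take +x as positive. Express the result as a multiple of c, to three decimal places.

0.986c

Apply u = (u' + v)/(1 + u'v/c²) successively, working outward toward the laboratory.
Start: velocity of the proton relative to the laboratory = 0.6300c.
Compose with the pion (u' = 0.461 in the proton frame): u_1 = (0.461 + 0.630) / (1 + 0.461·0.630) = 1.0910/1.2904 = 0.8455.
Compose with the muon (u' = 0.844 in the pion frame): u_2 = (0.844 + 0.845) / (1 + 0.844·0.845) = 1.6895/1.7136 = 0.9859.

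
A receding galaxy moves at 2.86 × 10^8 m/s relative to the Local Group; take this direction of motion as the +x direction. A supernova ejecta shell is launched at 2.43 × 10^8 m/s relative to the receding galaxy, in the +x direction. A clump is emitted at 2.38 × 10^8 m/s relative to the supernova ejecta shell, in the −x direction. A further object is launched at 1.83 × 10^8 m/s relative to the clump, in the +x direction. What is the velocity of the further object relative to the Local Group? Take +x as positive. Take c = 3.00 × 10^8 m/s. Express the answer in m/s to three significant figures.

Apply u = (u' + v)/(1 + u'v/c²) successively, working outward toward the Local Group.
(Dividing each given speed by c = 3.00 × 10^8 m/s to work in units of c.)
Start: velocity of the receding galaxy relative to the Local Group = 0.9533c.
Compose with the supernova ejecta shell (u' = 0.810 in the receding galaxy frame): u_1 = (0.810 + 0.953) / (1 + 0.810·0.953) = 1.7633/1.7722 = 0.9950.
Compose with the clump (u' = -0.793 in the supernova ejecta shell frame): u_2 = (-0.793 + 0.995) / (1 + (-0.793)·0.995) = 0.2017/0.2106 = 0.9574.
Compose with the further object (u' = 0.610 in the clump frame): u_3 = (0.610 + 0.957) / (1 + 0.610·0.957) = 1.5674/1.5840 = 0.9895.
So u = 0.9895 × 3.00 × 10^8 m/s.

+2.97 × 10^8 m/s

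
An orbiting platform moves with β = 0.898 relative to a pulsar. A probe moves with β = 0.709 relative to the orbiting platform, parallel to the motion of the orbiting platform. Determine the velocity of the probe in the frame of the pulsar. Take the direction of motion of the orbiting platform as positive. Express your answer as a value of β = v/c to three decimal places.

With v = 0.898 and u' = 0.709 (in units of c),
u = (u' + v)/(1 + u'v/c²):
u = (0.709 + 0.898) / (1 + 0.709·0.898) = 1.6070/1.6367 = 0.9819
(Galilean addition would give +1.607c, exceeding c.)

β = 0.982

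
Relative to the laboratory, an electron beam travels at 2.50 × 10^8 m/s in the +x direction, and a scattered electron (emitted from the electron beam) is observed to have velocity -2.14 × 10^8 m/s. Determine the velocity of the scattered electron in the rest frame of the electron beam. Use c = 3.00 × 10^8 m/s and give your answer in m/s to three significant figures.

-2.91 × 10^8 m/s

v = 0.833c, u = -0.713c.
Invert the composition law: u' = (u − v)/(1 − uv/c²).
u' = (-0.713 − 0.833) / (1 − (-0.713)(0.833)) = -1.5467/1.5944 = -0.9700.
u' = -0.9700 × 3.00 × 10^8 m/s.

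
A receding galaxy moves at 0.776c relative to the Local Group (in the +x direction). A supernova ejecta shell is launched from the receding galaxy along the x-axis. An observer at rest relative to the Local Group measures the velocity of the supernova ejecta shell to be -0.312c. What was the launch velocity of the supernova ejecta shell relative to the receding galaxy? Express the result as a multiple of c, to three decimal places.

-0.876c

Invert the composition law: u' = (u − v)/(1 − uv/c²).
u' = (-0.312 − 0.776) / (1 − (-0.312)(0.776)) = -1.0880/1.2421 = -0.8759.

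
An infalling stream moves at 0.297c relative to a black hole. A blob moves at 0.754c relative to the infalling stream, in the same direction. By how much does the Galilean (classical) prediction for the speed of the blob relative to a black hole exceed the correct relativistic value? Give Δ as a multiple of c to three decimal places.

Galilean: u_cl = 0.754 + 0.297 = 1.0510.
Relativistic: u_rel = (0.754 + 0.297) / (1 + 0.754·0.297) = 1.0510/1.2239 = 0.8587.
Δ = 1.0510 − 0.8587 = 0.1923.
(The classical prediction exceeds c; the relativistic result does not.)

Δ = 0.192c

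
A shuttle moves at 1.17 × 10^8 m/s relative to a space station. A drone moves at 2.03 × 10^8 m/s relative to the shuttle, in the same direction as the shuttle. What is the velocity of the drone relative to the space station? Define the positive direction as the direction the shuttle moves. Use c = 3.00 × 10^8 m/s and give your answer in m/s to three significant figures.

2.53 × 10^8 m/s

In units of c (dividing by 3.00 × 10^8 m/s): v = 0.390, u' = 0.677.
u = (u' + v)/(1 + u'v/c²):
u = (0.677 + 0.390) / (1 + 0.677·0.390) = 1.0667/1.2639 = 0.8439
Converting back: u = 0.8439 × 3.00 × 10^8 m/s.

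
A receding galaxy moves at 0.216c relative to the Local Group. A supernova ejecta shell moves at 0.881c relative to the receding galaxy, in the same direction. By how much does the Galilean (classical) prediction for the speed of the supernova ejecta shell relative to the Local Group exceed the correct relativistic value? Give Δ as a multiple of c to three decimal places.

Δ = 0.175c

Galilean: u_cl = 0.881 + 0.216 = 1.0970.
Relativistic: u_rel = (0.881 + 0.216) / (1 + 0.881·0.216) = 1.0970/1.1903 = 0.9216.
Δ = 1.0970 − 0.9216 = 0.1754.
(The classical prediction exceeds c; the relativistic result does not.)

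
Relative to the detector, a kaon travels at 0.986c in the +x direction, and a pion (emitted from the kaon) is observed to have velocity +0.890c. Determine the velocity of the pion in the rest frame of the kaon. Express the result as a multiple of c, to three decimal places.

Invert the composition law: u' = (u − v)/(1 − uv/c²).
u' = (0.890 − 0.986) / (1 − (0.890)(0.986)) = -0.0960/0.1225 = -0.7839.

-0.784c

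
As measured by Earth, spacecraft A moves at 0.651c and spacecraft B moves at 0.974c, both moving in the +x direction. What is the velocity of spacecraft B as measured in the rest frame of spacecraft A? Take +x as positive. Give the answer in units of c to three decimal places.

β_A = 0.651, β_B = 0.974.
Transform to A's frame with the inverse velocity-addition law: u' = (u − v)/(1 − uv/c²), taking u = β_B and v = β_A.
u' = (0.974 − 0.651) / (1 − (0.651)(0.974)) = 0.3230/0.3659 = 0.8827.

+0.883c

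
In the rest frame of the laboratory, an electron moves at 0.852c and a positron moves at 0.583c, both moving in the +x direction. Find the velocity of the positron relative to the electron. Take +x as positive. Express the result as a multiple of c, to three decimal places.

β_A = 0.852, β_B = 0.583.
Transform to A's frame with the inverse velocity-addition law: u' = (u − v)/(1 − uv/c²), taking u = β_B and v = β_A.
u' = (0.583 − 0.852) / (1 − (0.852)(0.583)) = -0.2690/0.5033 = -0.5345.

-0.534c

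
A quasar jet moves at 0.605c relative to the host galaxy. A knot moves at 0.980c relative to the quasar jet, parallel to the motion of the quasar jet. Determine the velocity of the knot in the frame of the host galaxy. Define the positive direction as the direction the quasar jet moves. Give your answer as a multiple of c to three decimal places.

0.995c

With v = 0.605 and u' = 0.980 (in units of c),
u = (u' + v)/(1 + u'v/c²):
u = (0.980 + 0.605) / (1 + 0.980·0.605) = 1.5850/1.5929 = 0.9950
(Galilean addition would give +1.585c, exceeding c.)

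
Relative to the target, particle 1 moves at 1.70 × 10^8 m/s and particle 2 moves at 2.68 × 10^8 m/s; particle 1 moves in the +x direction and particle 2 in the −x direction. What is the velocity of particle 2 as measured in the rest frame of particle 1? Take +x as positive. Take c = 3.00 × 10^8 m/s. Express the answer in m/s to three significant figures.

-2.91 × 10^8 m/s

β_A = 0.567, β_B = -0.893 (dividing each by c = 3.00 × 10^8 m/s).
Transform to A's frame with the inverse velocity-addition law: u' = (u − v)/(1 − uv/c²), taking u = β_B and v = β_A.
u' = (-0.893 − 0.567) / (1 − (0.567)(-0.893)) = -1.4600/1.5062 = -0.9693.
u' = -0.9693 × 3.00 × 10^8 m/s.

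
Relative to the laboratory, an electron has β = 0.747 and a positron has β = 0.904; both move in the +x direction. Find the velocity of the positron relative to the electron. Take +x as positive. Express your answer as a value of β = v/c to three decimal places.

β = +0.484

β_A = 0.747, β_B = 0.904.
Transform to A's frame with the inverse velocity-addition law: u' = (u − v)/(1 − uv/c²), taking u = β_B and v = β_A.
u' = (0.904 − 0.747) / (1 − (0.747)(0.904)) = 0.1570/0.3247 = 0.4835.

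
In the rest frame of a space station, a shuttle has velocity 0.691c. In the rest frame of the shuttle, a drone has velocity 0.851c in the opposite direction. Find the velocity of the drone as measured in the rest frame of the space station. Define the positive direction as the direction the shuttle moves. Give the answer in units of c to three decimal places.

-0.388c

With v = 0.691 and u' = -0.851 (in units of c),
u = (u' + v)/(1 + u'v/c²):
u = (-0.851 + 0.691) / (1 + (-0.851)·0.691) = -0.1600/0.4120 = -0.3884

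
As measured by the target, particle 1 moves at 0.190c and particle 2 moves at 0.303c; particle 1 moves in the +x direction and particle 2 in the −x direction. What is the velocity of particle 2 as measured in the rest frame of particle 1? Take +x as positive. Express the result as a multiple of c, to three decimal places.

β_A = 0.190, β_B = -0.303.
Transform to A's frame with the inverse velocity-addition law: u' = (u − v)/(1 − uv/c²), taking u = β_B and v = β_A.
u' = (-0.303 − 0.190) / (1 − (0.190)(-0.303)) = -0.4930/1.0576 = -0.4662.

-0.466c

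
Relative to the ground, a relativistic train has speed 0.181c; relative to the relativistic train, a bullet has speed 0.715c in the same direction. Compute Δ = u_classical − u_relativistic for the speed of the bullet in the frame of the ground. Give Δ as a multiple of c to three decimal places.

Galilean: u_cl = 0.715 + 0.181 = 0.8960.
Relativistic: u_rel = (0.715 + 0.181) / (1 + 0.715·0.181) = 0.8960/1.1294 = 0.7933.
Δ = 0.8960 − 0.7933 = 0.1027.

Δ = 0.103c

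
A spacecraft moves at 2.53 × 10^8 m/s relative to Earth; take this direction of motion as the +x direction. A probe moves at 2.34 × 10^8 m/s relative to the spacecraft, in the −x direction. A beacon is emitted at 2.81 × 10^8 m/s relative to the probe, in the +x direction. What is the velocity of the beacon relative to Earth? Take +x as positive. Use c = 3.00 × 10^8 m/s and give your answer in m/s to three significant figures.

+2.87 × 10^8 m/s

Apply u = (u' + v)/(1 + u'v/c²) successively, working outward toward Earth.
(Dividing each given speed by c = 3.00 × 10^8 m/s to work in units of c.)
Start: velocity of the spacecraft relative to Earth = 0.8433c.
Compose with the probe (u' = -0.780 in the spacecraft frame): u_1 = (-0.780 + 0.843) / (1 + (-0.780)·0.843) = 0.0633/0.3422 = 0.1851.
Compose with the beacon (u' = 0.937 in the probe frame): u_2 = (0.937 + 0.185) / (1 + 0.937·0.185) = 1.1217/1.1734 = 0.9560.
So u = 0.9560 × 3.00 × 10^8 m/s.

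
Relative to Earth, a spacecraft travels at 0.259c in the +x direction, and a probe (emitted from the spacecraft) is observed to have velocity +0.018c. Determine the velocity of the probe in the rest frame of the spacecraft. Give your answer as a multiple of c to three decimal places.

-0.242c

Invert the composition law: u' = (u − v)/(1 − uv/c²).
u' = (0.018 − 0.259) / (1 − (0.018)(0.259)) = -0.2410/0.9953 = -0.2421.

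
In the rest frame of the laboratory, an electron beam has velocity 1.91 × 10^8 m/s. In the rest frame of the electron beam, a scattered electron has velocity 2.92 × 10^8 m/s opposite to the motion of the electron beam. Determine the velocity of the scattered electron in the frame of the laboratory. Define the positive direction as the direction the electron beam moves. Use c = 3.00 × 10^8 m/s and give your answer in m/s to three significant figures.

In units of c (dividing by 3.00 × 10^8 m/s): v = 0.637, u' = -0.973.
u = (u' + v)/(1 + u'v/c²):
u = (-0.973 + 0.637) / (1 + (-0.973)·0.637) = -0.3367/0.3803 = -0.8852
Converting back: u = -0.8852 × 3.00 × 10^8 m/s.

-2.66 × 10^8 m/s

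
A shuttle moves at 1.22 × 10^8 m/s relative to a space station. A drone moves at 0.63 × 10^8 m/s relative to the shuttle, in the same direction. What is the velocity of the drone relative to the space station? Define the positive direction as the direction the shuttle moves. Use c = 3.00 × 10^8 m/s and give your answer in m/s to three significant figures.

In units of c (dividing by 3.00 × 10^8 m/s): v = 0.407, u' = 0.210.
u = (u' + v)/(1 + u'v/c²):
u = (0.210 + 0.407) / (1 + 0.210·0.407) = 0.6167/1.0854 = 0.5681
(Galilean addition would give +0.617c.)
Converting back: u = 0.5681 × 3.00 × 10^8 m/s.

1.70 × 10^8 m/s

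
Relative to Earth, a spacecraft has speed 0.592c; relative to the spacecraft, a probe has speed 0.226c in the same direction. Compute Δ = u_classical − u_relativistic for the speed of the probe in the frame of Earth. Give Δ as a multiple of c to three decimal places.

Δ = 0.097c

Galilean: u_cl = 0.226 + 0.592 = 0.8180.
Relativistic: u_rel = (0.226 + 0.592) / (1 + 0.226·0.592) = 0.8180/1.1338 = 0.7215.
Δ = 0.8180 − 0.7215 = 0.0965.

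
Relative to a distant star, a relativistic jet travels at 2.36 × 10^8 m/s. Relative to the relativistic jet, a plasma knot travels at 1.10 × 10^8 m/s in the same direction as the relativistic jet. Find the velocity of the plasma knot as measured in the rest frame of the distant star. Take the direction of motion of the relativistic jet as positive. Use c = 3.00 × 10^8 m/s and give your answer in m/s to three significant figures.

In units of c (dividing by 3.00 × 10^8 m/s): v = 0.787, u' = 0.367.
u = (u' + v)/(1 + u'v/c²):
u = (0.367 + 0.787) / (1 + 0.367·0.787) = 1.1533/1.2884 = 0.8951
Converting back: u = 0.8951 × 3.00 × 10^8 m/s.

2.69 × 10^8 m/s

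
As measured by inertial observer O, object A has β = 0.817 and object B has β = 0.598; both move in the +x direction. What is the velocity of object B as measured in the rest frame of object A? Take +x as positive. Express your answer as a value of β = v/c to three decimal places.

β_A = 0.817, β_B = 0.598.
Transform to A's frame with the inverse velocity-addition law: u' = (u − v)/(1 − uv/c²), taking u = β_B and v = β_A.
u' = (0.598 − 0.817) / (1 − (0.817)(0.598)) = -0.2190/0.5114 = -0.4282.

β = -0.428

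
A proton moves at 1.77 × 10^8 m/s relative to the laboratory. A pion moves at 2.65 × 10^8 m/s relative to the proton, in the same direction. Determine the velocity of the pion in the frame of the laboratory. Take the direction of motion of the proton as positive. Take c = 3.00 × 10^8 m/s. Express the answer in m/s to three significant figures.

In units of c (dividing by 3.00 × 10^8 m/s): v = 0.590, u' = 0.883.
u = (u' + v)/(1 + u'v/c²):
u = (0.883 + 0.590) / (1 + 0.883·0.590) = 1.4733/1.5212 = 0.9686
(Galilean addition would give +1.473c, exceeding c.)
Converting back: u = 0.9686 × 3.00 × 10^8 m/s.

2.91 × 10^8 m/s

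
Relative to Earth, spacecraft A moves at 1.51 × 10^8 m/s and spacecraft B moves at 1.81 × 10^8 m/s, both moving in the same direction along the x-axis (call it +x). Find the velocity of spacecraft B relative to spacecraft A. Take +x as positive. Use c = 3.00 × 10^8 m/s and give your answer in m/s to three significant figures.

+4.31 × 10^7 m/s

β_A = 0.503, β_B = 0.603 (dividing each by c = 3.00 × 10^8 m/s).
Transform to A's frame with the inverse velocity-addition law: u' = (u − v)/(1 − uv/c²), taking u = β_B and v = β_A.
u' = (0.603 − 0.503) / (1 − (0.503)(0.603)) = 0.1000/0.6963 = 0.1436.
u' = 0.1436 × 3.00 × 10^8 m/s.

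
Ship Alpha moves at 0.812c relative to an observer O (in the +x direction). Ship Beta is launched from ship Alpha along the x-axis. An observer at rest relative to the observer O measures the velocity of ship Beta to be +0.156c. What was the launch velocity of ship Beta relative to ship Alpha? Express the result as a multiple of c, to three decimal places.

Invert the composition law: u' = (u − v)/(1 − uv/c²).
u' = (0.156 − 0.812) / (1 − (0.156)(0.812)) = -0.6560/0.8733 = -0.7511.

-0.751c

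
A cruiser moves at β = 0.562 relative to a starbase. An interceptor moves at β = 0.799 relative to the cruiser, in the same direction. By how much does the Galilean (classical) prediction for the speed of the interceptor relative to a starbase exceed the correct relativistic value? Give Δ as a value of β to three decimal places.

Δ = 0.422

Galilean: u_cl = 0.799 + 0.562 = 1.3610.
Relativistic: u_rel = (0.799 + 0.562) / (1 + 0.799·0.562) = 1.3610/1.4490 = 0.9392.
Δ = 1.3610 − 0.9392 = 0.4218.
(The classical prediction exceeds c; the relativistic result does not.)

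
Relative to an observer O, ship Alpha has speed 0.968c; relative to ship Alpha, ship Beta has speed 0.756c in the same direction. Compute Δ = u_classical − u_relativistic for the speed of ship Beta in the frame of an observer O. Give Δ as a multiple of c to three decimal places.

Galilean: u_cl = 0.756 + 0.968 = 1.7240.
Relativistic: u_rel = (0.756 + 0.968) / (1 + 0.756·0.968) = 1.7240/1.7318 = 0.9955.
Δ = 1.7240 − 0.9955 = 0.7285.
(The classical prediction exceeds c; the relativistic result does not.)

Δ = 0.729c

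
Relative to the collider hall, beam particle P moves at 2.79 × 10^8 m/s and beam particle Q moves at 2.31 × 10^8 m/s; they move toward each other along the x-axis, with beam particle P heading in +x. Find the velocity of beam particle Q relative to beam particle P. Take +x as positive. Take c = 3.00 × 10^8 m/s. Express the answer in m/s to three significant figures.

β_A = 0.930, β_B = -0.770 (dividing each by c = 3.00 × 10^8 m/s).
Transform to A's frame with the inverse velocity-addition law: u' = (u − v)/(1 − uv/c²), taking u = β_B and v = β_A.
u' = (-0.770 − 0.930) / (1 − (0.930)(-0.770)) = -1.7000/1.7161 = -0.9906.
u' = -0.9906 × 3.00 × 10^8 m/s.

-2.97 × 10^8 m/s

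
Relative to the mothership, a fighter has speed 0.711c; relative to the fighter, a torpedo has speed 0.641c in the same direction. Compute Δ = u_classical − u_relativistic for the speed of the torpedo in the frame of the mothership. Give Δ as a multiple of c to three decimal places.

Δ = 0.423c

Galilean: u_cl = 0.641 + 0.711 = 1.3520.
Relativistic: u_rel = (0.641 + 0.711) / (1 + 0.641·0.711) = 1.3520/1.4558 = 0.9287.
Δ = 1.3520 − 0.9287 = 0.4233.
(The classical prediction exceeds c; the relativistic result does not.)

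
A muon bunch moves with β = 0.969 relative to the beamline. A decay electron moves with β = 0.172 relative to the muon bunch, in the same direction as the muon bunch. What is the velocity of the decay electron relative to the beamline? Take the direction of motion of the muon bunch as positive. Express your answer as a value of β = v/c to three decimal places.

With v = 0.969 and u' = 0.172 (in units of c),
u = (u' + v)/(1 + u'v/c²):
u = (0.172 + 0.969) / (1 + 0.172·0.969) = 1.1410/1.1667 = 0.9780

β = 0.978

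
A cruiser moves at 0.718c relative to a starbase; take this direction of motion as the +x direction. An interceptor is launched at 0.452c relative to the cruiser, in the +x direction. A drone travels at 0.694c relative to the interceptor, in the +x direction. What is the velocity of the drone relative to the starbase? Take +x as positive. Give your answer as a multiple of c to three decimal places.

Apply u = (u' + v)/(1 + u'v/c²) successively, working outward toward the starbase.
Start: velocity of the cruiser relative to the starbase = 0.7180c.
Compose with the interceptor (u' = 0.452 in the cruiser frame): u_1 = (0.452 + 0.718) / (1 + 0.452·0.718) = 1.1700/1.3245 = 0.8833.
Compose with the drone (u' = 0.694 in the interceptor frame): u_2 = (0.694 + 0.883) / (1 + 0.694·0.883) = 1.5773/1.6130 = 0.9779.

0.978c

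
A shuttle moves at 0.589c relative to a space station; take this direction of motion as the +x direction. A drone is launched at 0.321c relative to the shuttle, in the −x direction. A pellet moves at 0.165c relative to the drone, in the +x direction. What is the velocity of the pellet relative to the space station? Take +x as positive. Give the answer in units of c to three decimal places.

Apply u = (u' + v)/(1 + u'v/c²) successively, working outward toward the space station.
Start: velocity of the shuttle relative to the space station = 0.5890c.
Compose with the drone (u' = -0.321 in the shuttle frame): u_1 = (-0.321 + 0.589) / (1 + (-0.321)·0.589) = 0.2680/0.8109 = 0.3305.
Compose with the pellet (u' = 0.165 in the drone frame): u_2 = (0.165 + 0.330) / (1 + 0.165·0.330) = 0.4955/1.0545 = 0.4699.

+0.470c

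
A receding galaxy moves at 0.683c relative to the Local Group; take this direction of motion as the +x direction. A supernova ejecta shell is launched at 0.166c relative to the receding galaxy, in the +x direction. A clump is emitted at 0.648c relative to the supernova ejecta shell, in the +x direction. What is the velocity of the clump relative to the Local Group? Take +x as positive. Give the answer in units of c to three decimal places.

0.944c

Apply u = (u' + v)/(1 + u'v/c²) successively, working outward toward the Local Group.
Start: velocity of the receding galaxy relative to the Local Group = 0.6830c.
Compose with the supernova ejecta shell (u' = 0.166 in the receding galaxy frame): u_1 = (0.166 + 0.683) / (1 + 0.166·0.683) = 0.8490/1.1134 = 0.7625.
Compose with the clump (u' = 0.648 in the supernova ejecta shell frame): u_2 = (0.648 + 0.763) / (1 + 0.648·0.763) = 1.4105/1.4941 = 0.9441.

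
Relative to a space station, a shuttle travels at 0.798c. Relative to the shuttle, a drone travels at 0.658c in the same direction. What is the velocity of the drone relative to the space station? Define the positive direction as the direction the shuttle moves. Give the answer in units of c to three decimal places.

With v = 0.798 and u' = 0.658 (in units of c),
u = (u' + v)/(1 + u'v/c²):
u = (0.658 + 0.798) / (1 + 0.658·0.798) = 1.4560/1.5251 = 0.9547
(Galilean addition would give +1.456c, exceeding c.)

0.955c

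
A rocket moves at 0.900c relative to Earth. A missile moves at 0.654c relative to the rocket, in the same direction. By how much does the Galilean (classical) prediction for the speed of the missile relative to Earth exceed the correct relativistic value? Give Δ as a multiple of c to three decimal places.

Δ = 0.576c

Galilean: u_cl = 0.654 + 0.900 = 1.5540.
Relativistic: u_rel = (0.654 + 0.900) / (1 + 0.654·0.900) = 1.5540/1.5886 = 0.9782.
Δ = 1.5540 − 0.9782 = 0.5758.
(The classical prediction exceeds c; the relativistic result does not.)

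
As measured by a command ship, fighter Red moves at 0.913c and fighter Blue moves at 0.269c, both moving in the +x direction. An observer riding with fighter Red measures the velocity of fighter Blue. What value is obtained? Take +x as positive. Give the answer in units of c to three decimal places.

-0.854c

β_A = 0.913, β_B = 0.269.
Transform to A's frame with the inverse velocity-addition law: u' = (u − v)/(1 − uv/c²), taking u = β_B and v = β_A.
u' = (0.269 − 0.913) / (1 − (0.913)(0.269)) = -0.6440/0.7544 = -0.8537.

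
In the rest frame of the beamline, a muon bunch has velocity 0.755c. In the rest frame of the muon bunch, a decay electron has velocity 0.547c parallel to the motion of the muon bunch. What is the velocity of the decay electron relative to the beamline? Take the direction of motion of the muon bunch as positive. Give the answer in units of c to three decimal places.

0.921c

With v = 0.755 and u' = 0.547 (in units of c),
u = (u' + v)/(1 + u'v/c²):
u = (0.547 + 0.755) / (1 + 0.547·0.755) = 1.3020/1.4130 = 0.9215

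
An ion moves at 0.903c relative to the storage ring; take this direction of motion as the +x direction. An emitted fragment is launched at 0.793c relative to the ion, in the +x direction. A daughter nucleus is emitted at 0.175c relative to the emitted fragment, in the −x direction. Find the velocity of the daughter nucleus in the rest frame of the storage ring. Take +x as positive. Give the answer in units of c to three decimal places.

Apply u = (u' + v)/(1 + u'v/c²) successively, working outward toward the storage ring.
Start: velocity of the ion relative to the storage ring = 0.9030c.
Compose with the emitted fragment (u' = 0.793 in the ion frame): u_1 = (0.793 + 0.903) / (1 + 0.793·0.903) = 1.6960/1.7161 = 0.9883.
Compose with the daughter nucleus (u' = -0.175 in the emitted fragment frame): u_2 = (-0.175 + 0.988) / (1 + (-0.175)·0.988) = 0.8133/0.8270 = 0.9834.

+0.983c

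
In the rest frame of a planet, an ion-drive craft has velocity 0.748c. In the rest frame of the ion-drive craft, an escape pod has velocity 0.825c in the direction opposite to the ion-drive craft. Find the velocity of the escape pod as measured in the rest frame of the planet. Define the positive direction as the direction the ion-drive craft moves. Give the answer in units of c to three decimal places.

With v = 0.748 and u' = -0.825 (in units of c),
u = (u' + v)/(1 + u'v/c²):
u = (-0.825 + 0.748) / (1 + (-0.825)·0.748) = -0.0770/0.3829 = -0.2011

-0.201c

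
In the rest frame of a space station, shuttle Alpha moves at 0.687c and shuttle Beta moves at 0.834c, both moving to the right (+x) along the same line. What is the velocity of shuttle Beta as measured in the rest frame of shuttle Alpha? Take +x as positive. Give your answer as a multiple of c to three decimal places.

+0.344c

β_A = 0.687, β_B = 0.834.
Transform to A's frame with the inverse velocity-addition law: u' = (u − v)/(1 − uv/c²), taking u = β_B and v = β_A.
u' = (0.834 − 0.687) / (1 − (0.687)(0.834)) = 0.1470/0.4270 = 0.3442.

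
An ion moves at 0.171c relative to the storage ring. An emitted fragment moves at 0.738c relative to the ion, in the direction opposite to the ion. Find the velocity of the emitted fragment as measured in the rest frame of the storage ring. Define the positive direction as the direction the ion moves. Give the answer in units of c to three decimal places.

With v = 0.171 and u' = -0.738 (in units of c),
u = (u' + v)/(1 + u'v/c²):
u = (-0.738 + 0.171) / (1 + (-0.738)·0.171) = -0.5670/0.8738 = -0.6489

-0.649c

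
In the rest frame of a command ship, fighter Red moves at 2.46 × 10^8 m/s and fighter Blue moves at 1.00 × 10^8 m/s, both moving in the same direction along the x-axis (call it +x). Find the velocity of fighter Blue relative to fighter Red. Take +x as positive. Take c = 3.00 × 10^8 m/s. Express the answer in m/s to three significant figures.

β_A = 0.820, β_B = 0.333 (dividing each by c = 3.00 × 10^8 m/s).
Transform to A's frame with the inverse velocity-addition law: u' = (u − v)/(1 − uv/c²), taking u = β_B and v = β_A.
u' = (0.333 − 0.820) / (1 − (0.820)(0.333)) = -0.4867/0.7267 = -0.6697.
u' = -0.6697 × 3.00 × 10^8 m/s.

-2.01 × 10^8 m/s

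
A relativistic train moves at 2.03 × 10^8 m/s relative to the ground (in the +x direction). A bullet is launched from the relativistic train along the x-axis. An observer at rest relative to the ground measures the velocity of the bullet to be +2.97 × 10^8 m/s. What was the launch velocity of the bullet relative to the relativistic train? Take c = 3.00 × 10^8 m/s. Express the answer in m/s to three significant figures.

v = 0.677c, u = 0.990c.
Invert the composition law: u' = (u − v)/(1 − uv/c²).
u' = (0.990 − 0.677) / (1 − (0.990)(0.677)) = 0.3133/0.3301 = 0.9492.
u' = 0.9492 × 3.00 × 10^8 m/s.

+2.85 × 10^8 m/s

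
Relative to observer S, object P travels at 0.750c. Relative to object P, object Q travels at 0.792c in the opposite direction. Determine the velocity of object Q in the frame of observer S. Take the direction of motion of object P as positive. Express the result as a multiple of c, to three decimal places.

With v = 0.750 and u' = -0.792 (in units of c),
u = (u' + v)/(1 + u'v/c²):
u = (-0.792 + 0.750) / (1 + (-0.792)·0.750) = -0.0420/0.4060 = -0.1034

-0.103c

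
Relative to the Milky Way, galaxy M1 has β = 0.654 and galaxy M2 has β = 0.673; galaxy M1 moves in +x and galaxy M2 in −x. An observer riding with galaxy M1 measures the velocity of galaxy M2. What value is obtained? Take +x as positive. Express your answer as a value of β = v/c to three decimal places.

β_A = 0.654, β_B = -0.673.
Transform to A's frame with the inverse velocity-addition law: u' = (u − v)/(1 − uv/c²), taking u = β_B and v = β_A.
u' = (-0.673 − 0.654) / (1 − (0.654)(-0.673)) = -1.3270/1.4401 = -0.9214.

β = -0.921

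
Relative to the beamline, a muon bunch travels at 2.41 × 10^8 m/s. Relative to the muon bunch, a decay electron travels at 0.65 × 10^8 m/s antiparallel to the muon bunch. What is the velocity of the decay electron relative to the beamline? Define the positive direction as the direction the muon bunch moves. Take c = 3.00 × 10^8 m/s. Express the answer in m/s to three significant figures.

In units of c (dividing by 3.00 × 10^8 m/s): v = 0.803, u' = -0.217.
u = (u' + v)/(1 + u'v/c²):
u = (-0.217 + 0.803) / (1 + (-0.217)·0.803) = 0.5867/0.8259 = 0.7103
Converting back: u = 0.7103 × 3.00 × 10^8 m/s.

+2.13 × 10^8 m/s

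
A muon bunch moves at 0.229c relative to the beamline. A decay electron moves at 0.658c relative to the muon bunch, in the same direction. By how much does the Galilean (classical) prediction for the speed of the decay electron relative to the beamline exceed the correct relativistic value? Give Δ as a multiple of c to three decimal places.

Galilean: u_cl = 0.658 + 0.229 = 0.8870.
Relativistic: u_rel = (0.658 + 0.229) / (1 + 0.658·0.229) = 0.8870/1.1507 = 0.7708.
Δ = 0.8870 − 0.7708 = 0.1162.

Δ = 0.116c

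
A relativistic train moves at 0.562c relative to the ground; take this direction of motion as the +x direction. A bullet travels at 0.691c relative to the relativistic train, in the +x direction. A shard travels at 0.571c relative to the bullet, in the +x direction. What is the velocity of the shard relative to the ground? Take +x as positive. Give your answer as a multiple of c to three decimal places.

0.972c

Apply u = (u' + v)/(1 + u'v/c²) successively, working outward toward the ground.
Start: velocity of the relativistic train relative to the ground = 0.5620c.
Compose with the bullet (u' = 0.691 in the relativistic train frame): u_1 = (0.691 + 0.562) / (1 + 0.691·0.562) = 1.2530/1.3883 = 0.9025.
Compose with the shard (u' = 0.571 in the bullet frame): u_2 = (0.571 + 0.903) / (1 + 0.571·0.903) = 1.4735/1.5153 = 0.9724.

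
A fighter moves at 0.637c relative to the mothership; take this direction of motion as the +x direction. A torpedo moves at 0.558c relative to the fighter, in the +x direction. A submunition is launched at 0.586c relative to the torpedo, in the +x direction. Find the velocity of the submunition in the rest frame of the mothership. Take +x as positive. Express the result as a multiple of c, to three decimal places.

0.968c

Apply u = (u' + v)/(1 + u'v/c²) successively, working outward toward the mothership.
Start: velocity of the fighter relative to the mothership = 0.6370c.
Compose with the torpedo (u' = 0.558 in the fighter frame): u_1 = (0.558 + 0.637) / (1 + 0.558·0.637) = 1.1950/1.3554 = 0.8816.
Compose with the submunition (u' = 0.586 in the torpedo frame): u_2 = (0.586 + 0.882) / (1 + 0.586·0.882) = 1.4676/1.5166 = 0.9677.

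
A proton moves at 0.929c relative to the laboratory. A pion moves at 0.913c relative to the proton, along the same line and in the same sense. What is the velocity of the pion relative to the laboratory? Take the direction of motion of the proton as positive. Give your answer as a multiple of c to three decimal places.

With v = 0.929 and u' = 0.913 (in units of c),
u = (u' + v)/(1 + u'v/c²):
u = (0.913 + 0.929) / (1 + 0.913·0.929) = 1.8420/1.8482 = 0.9967

0.997c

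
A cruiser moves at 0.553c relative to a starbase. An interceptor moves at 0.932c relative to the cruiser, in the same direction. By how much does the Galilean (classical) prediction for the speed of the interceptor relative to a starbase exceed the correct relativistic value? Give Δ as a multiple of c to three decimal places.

Δ = 0.505c

Galilean: u_cl = 0.932 + 0.553 = 1.4850.
Relativistic: u_rel = (0.932 + 0.553) / (1 + 0.932·0.553) = 1.4850/1.5154 = 0.9799.
Δ = 1.4850 − 0.9799 = 0.5051.
(The classical prediction exceeds c; the relativistic result does not.)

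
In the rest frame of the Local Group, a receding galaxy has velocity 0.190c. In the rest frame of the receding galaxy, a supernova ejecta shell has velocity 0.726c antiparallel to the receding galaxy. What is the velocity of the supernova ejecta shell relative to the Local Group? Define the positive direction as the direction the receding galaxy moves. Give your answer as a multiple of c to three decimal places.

With v = 0.190 and u' = -0.726 (in units of c),
u = (u' + v)/(1 + u'v/c²):
u = (-0.726 + 0.190) / (1 + (-0.726)·0.190) = -0.5360/0.8621 = -0.6218
(Galilean addition would give -0.536c.)

-0.622c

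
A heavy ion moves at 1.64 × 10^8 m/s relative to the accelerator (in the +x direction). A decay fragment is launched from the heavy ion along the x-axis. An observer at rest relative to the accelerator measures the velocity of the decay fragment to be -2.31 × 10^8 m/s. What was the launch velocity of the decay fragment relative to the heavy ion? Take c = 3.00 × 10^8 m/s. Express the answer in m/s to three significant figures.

-2.78 × 10^8 m/s

v = 0.547c, u = -0.770c.
Invert the composition law: u' = (u − v)/(1 − uv/c²).
u' = (-0.770 − 0.547) / (1 − (-0.770)(0.547)) = -1.3167/1.4209 = -0.9266.
u' = -0.9266 × 3.00 × 10^8 m/s.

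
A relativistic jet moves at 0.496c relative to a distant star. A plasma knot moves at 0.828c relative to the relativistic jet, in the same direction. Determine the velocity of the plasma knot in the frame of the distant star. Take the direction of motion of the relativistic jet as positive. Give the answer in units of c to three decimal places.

0.939c

With v = 0.496 and u' = 0.828 (in units of c),
u = (u' + v)/(1 + u'v/c²):
u = (0.828 + 0.496) / (1 + 0.828·0.496) = 1.3240/1.4107 = 0.9385
(Galilean addition would give +1.324c, exceeding c.)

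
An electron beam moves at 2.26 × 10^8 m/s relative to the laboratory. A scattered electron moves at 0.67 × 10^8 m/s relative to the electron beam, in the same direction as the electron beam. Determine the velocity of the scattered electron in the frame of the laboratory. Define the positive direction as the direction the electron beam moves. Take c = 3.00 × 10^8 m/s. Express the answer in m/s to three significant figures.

In units of c (dividing by 3.00 × 10^8 m/s): v = 0.753, u' = 0.223.
u = (u' + v)/(1 + u'v/c²):
u = (0.223 + 0.753) / (1 + 0.223·0.753) = 0.9767/1.1682 = 0.8360
Converting back: u = 0.8360 × 3.00 × 10^8 m/s.

2.51 × 10^8 m/s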